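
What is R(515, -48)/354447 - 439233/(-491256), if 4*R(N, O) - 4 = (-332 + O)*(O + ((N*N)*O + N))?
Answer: 7336687281407/2149681672 ≈ 3412.9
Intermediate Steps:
R(N, O) = 1 + (-332 + O)*(N + O + O*N²)/4 (R(N, O) = 1 + ((-332 + O)*(O + ((N*N)*O + N)))/4 = 1 + ((-332 + O)*(O + (N²*O + N)))/4 = 1 + ((-332 + O)*(O + (O*N² + N)))/4 = 1 + ((-332 + O)*(O + (N + O*N²)))/4 = 1 + ((-332 + O)*(N + O + O*N²))/4 = 1 + (-332 + O)*(N + O + O*N²)/4)
R(515, -48)/354447 - 439233/(-491256) = (1 - 83*515 - 83*(-48) + (¼)*(-48)² - 83*(-48)*515² + (¼)*515*(-48) + (¼)*515²*(-48)²)/354447 - 439233/(-491256) = (1 - 42745 + 3984 + (¼)*2304 - 83*(-48)*265225 - 6180 + (¼)*265225*2304)*(1/354447) - 439233*(-1/491256) = (1 - 42745 + 3984 + 576 + 1056656400 - 6180 + 152769600)*(1/354447) + 146411/163752 = 1209381636*(1/354447) + 146411/163752 = 403127212/118149 + 146411/163752 = 7336687281407/2149681672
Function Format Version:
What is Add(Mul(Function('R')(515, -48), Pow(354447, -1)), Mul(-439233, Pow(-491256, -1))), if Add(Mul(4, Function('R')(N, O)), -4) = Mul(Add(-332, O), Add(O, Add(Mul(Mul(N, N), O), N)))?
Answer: Rational(7336687281407, 2149681672) ≈ 3412.9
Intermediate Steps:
Function('R')(N, O) = Add(1, Mul(Rational(1, 4), Add(-332, O), Add(N, O, Mul(O, Pow(N, 2))))) (Function('R')(N, O) = Add(1, Mul(Rational(1, 4), Mul(Add(-332, O), Add(O, Add(Mul(Mul(N, N), O), N))))) = Add(1, Mul(Rational(1, 4), Mul(Add(-332, O), Add(O, Add(Mul(Pow(N, 2), O), N))))) = Add(1, Mul(Rational(1, 4), Mul(Add(-332, O), Add(O, Add(Mul(O, Pow(N, 2)), N))))) = Add(1, Mul(Rational(1, 4), Mul(Add(-332, O), Add(O, Add(N, Mul(O, Pow(N, 2))))))) = Add(1, Mul(Rational(1, 4), Mul(Add(-332, O), Add(N, O, Mul(O, Pow(N, 2)))))) = Add(1, Mul(Rational(1, 4), Add(-332, O), Add(N, O, Mul(O, Pow(N, 2))))))
Add(Mul(Function('R')(515, -48), Pow(354447, -1)), Mul(-439233, Pow(-491256, -1))) = Add(Mul(Add(1, Mul(-83, 515), Mul(-83, -48), Mul(Rational(1, 4), Pow(-48, 2)), Mul(-83, -48, Pow(515, 2)), Mul(Rational(1, 4), 515, -48), Mul(Rational(1, 4), Pow(515, 2), Pow(-48, 2))), Pow(354447, -1)), Mul(-439233, Pow(-491256, -1))) = Add(Mul(Add(1, -42745, 3984, Mul(Rational(1, 4), 2304), Mul(-83, -48, 265225), -6180, Mul(Rational(1, 4), 265225, 2304)), Rational(1, 354447)), Mul(-439233, Rational(-1, 491256))) = Add(Mul(Add(1, -42745, 3984, 576, 1056656400, -6180, 152769600), Rational(1, 354447)), Rational(146411, 163752)) = Add(Mul(1209381636, Rational(1, 354447)), Rational(146411, 163752)) = Add(Rational(403127212, 118149), Rational(146411, 163752)) = Rational(7336687281407, 2149681672)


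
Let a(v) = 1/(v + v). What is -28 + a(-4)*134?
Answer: -179/4 ≈ -44.750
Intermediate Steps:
a(v) = 1/(2*v)
-28 + a(-4)*134 = -28 + ((1/2)/(-4))*134 = -28 + ((1/2)*(-1/4))*134 = -28 - 1/8*134 = -28 - 67/4 = -179/4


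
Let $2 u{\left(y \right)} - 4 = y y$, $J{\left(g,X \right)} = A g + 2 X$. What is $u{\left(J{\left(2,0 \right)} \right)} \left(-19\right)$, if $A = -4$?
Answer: $-646$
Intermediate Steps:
$J{\left(g,X \right)} = - 4 g + 2 X$
$u{\left(y \right)} = 2 + \frac{y^{2}}{2}$ ($u{\left(y \right)} = 2 + \frac{y y}{2} = 2 + \frac{y^{2}}{2}$)
$u{\left(J{\left(2,0 \right)} \right)} \left(-19\right) = \left(2 + \frac{\left(\left(-4\right) 2 + 2 \cdot 0\right)^{2}}{2}\right) \left(-19\right) = \left(2 + \frac{\left(-8 + 0\right)^{2}}{2}\right) \left(-19\right) = \left(2 + \frac{\left(-8\right)^{2}}{2}\right) \left(-19\right) = \left(2 + \frac{1}{2} \cdot 64\right) \left(-19\right) = \left(2 + 32\right) \left(-19\right) = 34 \left(-19\right) = -646$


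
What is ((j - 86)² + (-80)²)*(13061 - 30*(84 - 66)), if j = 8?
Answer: 156312164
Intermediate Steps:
((j - 86)² + (-80)²)*(13061 - 30*(84 - 66)) = ((8 - 86)² + (-80)²)*(13061 - 30*(84 - 66)) = ((-78)² + 6400)*(13061 - 30*18) = (6084 + 6400)*(13061 - 540) = 12484*12521 = 156312164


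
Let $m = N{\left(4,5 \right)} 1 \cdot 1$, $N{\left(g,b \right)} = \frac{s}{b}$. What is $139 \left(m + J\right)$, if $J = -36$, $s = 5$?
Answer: $-4865$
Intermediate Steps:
$N{\left(g,b \right)} = \frac{5}{b}$
$m = 1$ ($m = \frac{5}{5} \cdot 1 \cdot 1 = 5 \cdot \frac{1}{5} \cdot 1 \cdot 1 = 1 \cdot 1 \cdot 1 = 1 \cdot 1 = 1$)
$139 \left(m + J\right) = 139 \left(1 - 36\right) = 139 \left(-35\right) = -4865$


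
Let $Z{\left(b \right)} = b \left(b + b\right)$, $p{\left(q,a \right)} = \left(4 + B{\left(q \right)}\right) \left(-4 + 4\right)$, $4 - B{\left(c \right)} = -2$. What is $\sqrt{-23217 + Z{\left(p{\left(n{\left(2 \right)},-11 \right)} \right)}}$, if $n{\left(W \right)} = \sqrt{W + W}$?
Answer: $i \sqrt{23217} \approx 152.37 i$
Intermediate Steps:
$B{\left(c \right)} = 6$ ($B{\left(c \right)} = 4 - -2 = 4 + 2 = 6$)
$n{\left(W \right)} = \sqrt{2} \sqrt{W}$ ($n{\left(W \right)} = \sqrt{2 W} = \sqrt{2} \sqrt{W}$)
$p{\left(q,a \right)} = 0$ ($p{\left(q,a \right)} = \left(4 + 6\right) \left(-4 + 4\right) = 10 \cdot 0 = 0$)
$Z{\left(b \right)} = 2 b^{2}$ ($Z{\left(b \right)} = b 2 b = 2 b^{2}$)
$\sqrt{-23217 + Z{\left(p{\left(n{\left(2 \right)},-11 \right)} \right)}} = \sqrt{-23217 + 2 \cdot 0^{2}} = \sqrt{-23217 + 2 \cdot 0} = \sqrt{-23217 + 0} = \sqrt{-23217} = i \sqrt{23217}$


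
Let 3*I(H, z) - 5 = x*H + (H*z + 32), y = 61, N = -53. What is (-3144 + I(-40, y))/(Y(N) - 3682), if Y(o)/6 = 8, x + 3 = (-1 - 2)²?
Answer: 175/158 ≈ 1.1076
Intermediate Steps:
x = 6 (x = -3 + (-1 - 2)² = -3 + (-3)² = -3 + 9 = 6)
Y(o) = 48 (Y(o) = 6*8 = 48)
I(H, z) = 37/3 + 2*H + H*z/3 (I(H, z) = 5/3 + (6*H + (H*z + 32))/3 = 5/3 + (6*H + (32 + H*z))/3 = 5/3 + (32 + 6*H + H*z)/3 = 5/3 + (32/3 + 2*H + H*z/3) = 37/3 + 2*H + H*z/3)
(-3144 + I(-40, y))/(Y(N) - 3682) = (-3144 + (37/3 + 2*(-40) + (⅓)*(-40)*61))/(48 - 3682) = (-3144 + (37/3 - 80 - 2440/3))/(-3634) = (-3144 - 881)*(-1/3634) = -4025*(-1/3634) = 175/158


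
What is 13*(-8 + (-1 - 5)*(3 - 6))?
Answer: 130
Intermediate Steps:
13*(-8 + (-1 - 5)*(3 - 6)) = 13*(-8 - 6*(-3)) = 13*(-8 + 18) = 13*10 = 130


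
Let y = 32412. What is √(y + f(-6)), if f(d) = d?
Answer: √32406 ≈ 180.02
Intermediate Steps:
√(y + f(-6)) = √(32412 - 6) = √32406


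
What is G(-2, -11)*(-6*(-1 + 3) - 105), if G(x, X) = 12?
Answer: -1404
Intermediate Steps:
G(-2, -11)*(-6*(-1 + 3) - 105) = 12*(-6*(-1 + 3) - 105) = 12*(-6*2 - 105) = 12*(-12 - 105) = 12*(-117) = -1404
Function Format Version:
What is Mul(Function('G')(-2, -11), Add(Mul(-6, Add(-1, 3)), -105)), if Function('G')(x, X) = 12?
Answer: -1404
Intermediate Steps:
Mul(Function('G')(-2, -11), Add(Mul(-6, Add(-1, 3)), -105)) = Mul(12, Add(Mul(-6, Add(-1, 3)), -105)) = Mul(12, Add(Mul(-6, 2), -105)) = Mul(12, Add(-12, -105)) = Mul(12, -117) = -1404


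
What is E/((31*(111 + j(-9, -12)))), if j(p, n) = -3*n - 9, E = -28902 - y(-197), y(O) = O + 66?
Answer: -28771/4278 ≈ -6.7253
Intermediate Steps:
y(O) = 66 + O
E = -28771 (E = -28902 - (66 - 197) = -28902 - 1*(-131) = -28902 + 131 = -28771)
j(p, n) = -9 - 3*n
E/((31*(111 + j(-9, -12)))) = -28771*1/(31*(111 + (-9 - 3*(-12)))) = -28771*1/(31*(111 + (-9 + 36))) = -28771*1/(31*(111 + 27)) = -28771/(31*138) = -28771/4278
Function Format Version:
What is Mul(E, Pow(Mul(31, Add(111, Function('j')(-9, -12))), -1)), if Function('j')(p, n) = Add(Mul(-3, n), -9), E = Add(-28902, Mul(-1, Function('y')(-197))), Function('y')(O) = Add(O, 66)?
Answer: Rational(-28771, 4278) ≈ -6.7253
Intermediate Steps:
Function('y')(O) = Add(66, O)
E = -28771 (E = Add(-28902, Mul(-1, Add(66, -197))) = Add(-28902, Mul(-1, -131)) = Add(-28902, 131) = -28771)
Function('j')(p, n) = Add(-9, Mul(-3, n))
Mul(E, Pow(Mul(31, Add(111, Function('j')(-9, -12))), -1)) = Mul(-28771, Pow(Mul(31, Add(111, Add(-9, Mul(-3, -12)))), -1)) = Mul(-28771, Pow(Mul(31, Add(111, Add(-9, 36))), -1)) = Mul(-28771, Pow(Mul(31, Add(111, 27)), -1)) = Mul(-28771, Pow(Mul(31, 138), -1)) = Mul(-28771, Pow(4278, -1)) = Mul(-28771, Rational(1, 4278)) = Rational(-28771, 4278)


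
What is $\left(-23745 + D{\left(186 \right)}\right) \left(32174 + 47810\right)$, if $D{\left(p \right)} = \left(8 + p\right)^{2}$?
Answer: $1111057744$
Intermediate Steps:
$\left(-23745 + D{\left(186 \right)}\right) \left(32174 + 47810\right) = \left(-23745 + \left(8 + 186\right)^{2}\right) \left(32174 + 47810\right) = \left(-23745 + 194^{2}\right) 79984 = \left(-23745 + 37636\right) 79984 = 13891 \cdot 79984 = 1111057744$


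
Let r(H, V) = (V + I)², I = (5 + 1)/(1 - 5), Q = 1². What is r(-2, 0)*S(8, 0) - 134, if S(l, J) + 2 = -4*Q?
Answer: -295/2 ≈ -147.50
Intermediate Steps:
Q = 1
S(l, J) = -6 (S(l, J) = -2 - 4*1 = -2 - 4 = -6)
I = -3/2 (I = 6/(-4) = 6*(-¼) = -3/2 ≈ -1.5000)
r(H, V) = (-3/2 + V)² (r(H, V) = (V - 3/2)² = (-3/2 + V)²)
r(-2, 0)*S(8, 0) - 134 = ((-3 + 2*0)²/4)*(-6) - 134 = ((-3 + 0)²/4)*(-6) - 134 = ((¼)*(-3)²)*(-6) - 134 = ((¼)*9)*(-6) - 134 = (9/4)*(-6) - 134 = -27/2 - 134 = -295/2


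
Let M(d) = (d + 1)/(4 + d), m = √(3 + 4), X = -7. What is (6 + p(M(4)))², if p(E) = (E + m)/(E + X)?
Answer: 91049/2601 - 4816*√7/2601 ≈ 30.107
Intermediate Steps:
m = √7 ≈ 2.6458
M(d) = (1 + d)/(4 + d)
p(E) = (E + √7)/(-7 + E) (p(E) = (E + √7)/(E - 7) = (E + √7)/(-7 + E))
(6 + p(M(4)))² = (6 + ((1 + 4)/(4 + 4) + √7)/(-7 + (1 + 4)/(4 + 4)))² = (6 + (5/8 + √7)/(-7 + 5/8))² = (6 + (5/8 + √7)/(-51/8))² = (6 - 8*(5/8 + √7)/51)² = (6 + (-5/51 - 8*√7/51))² = (301/51 - 8*√7/51)²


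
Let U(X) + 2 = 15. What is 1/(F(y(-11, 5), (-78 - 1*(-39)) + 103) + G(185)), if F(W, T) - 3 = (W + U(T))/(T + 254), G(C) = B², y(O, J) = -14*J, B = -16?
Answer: 106/27435 ≈ 0.0038637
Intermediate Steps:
U(X) = 13 (U(X) = -2 + 15 = 13)
G(C) = 256 (G(C) = (-16)² = 256)
F(W, T) = 3 + (13 + W)/(254 + T) (F(W, T) = 3 + (W + 13)/(T + 254) = 3 + (13 + W)/(254 + T))
1/(F(y(-11, 5), (-78 - 1*(-39)) + 103) + G(185)) = 1/((775 - 14*5 + 3*((-78 - 1*(-39)) + 103))/(254 + ((-78 - 1*(-39)) + 103)) + 256) = 1/((775 - 70 + 3*((-78 + 39) + 103))/(254 + ((-78 + 39) + 103)) + 256) = 1/((775 - 70 + 3*(-39 + 103))/(254 + (-39 + 103)) + 256) = 1/((775 - 70 + 3*64)/(254 + 64) + 256) = 1/((775 - 70 + 192)/318 + 256) = 1/((1/318)*897 + 256) = 1/(299/106 + 256) = 1/(27435/106) = 106/27435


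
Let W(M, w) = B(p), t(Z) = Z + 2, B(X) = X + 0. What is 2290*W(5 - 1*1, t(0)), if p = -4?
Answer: -9160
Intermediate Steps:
B(X) = X
t(Z) = 2 + Z
W(M, w) = -4
2290*W(5 - 1*1, t(0)) = 2290*(-4) = -9160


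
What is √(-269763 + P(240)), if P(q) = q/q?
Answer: I*√269762 ≈ 519.39*I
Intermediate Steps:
P(q) = 1
√(-269763 + P(240)) = √(-269763 + 1) = √(-269762) = I*√269762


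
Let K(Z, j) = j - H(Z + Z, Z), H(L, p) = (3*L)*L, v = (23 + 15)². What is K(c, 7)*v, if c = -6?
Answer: -613700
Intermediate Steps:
v = 1444 (v = 38² = 1444)
H(L, p) = 3*L²
K(Z, j) = j - 12*Z² (K(Z, j) = j - 3*(Z + Z)² = j - 3*(2*Z)² = j - 3*4*Z² = j - 12*Z²)
K(c, 7)*v = (7 - 12*(-6)²)*1444 = (7 - 12*36)*1444 = (7 - 432)*1444 = -425*1444 = -613700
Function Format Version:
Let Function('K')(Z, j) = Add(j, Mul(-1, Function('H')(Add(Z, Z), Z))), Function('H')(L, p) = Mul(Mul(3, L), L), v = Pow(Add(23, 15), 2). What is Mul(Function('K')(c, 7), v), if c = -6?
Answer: -613700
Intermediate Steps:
v = 1444 (v = Pow(38, 2) = 1444)
Function('H')(L, p) = Mul(3, Pow(L, 2))
Function('K')(Z, j) = Add(j, Mul(-12, Pow(Z, 2))) (Function('K')(Z, j) = Add(j, Mul(-1, Mul(3, Pow(Add(Z, Z), 2)))) = Add(j, Mul(-1, Mul(3, Pow(Mul(2, Z), 2)))) = Add(j, Mul(-1, Mul(3, Mul(4, Pow(Z, 2))))) = Add(j, Mul(-1, Mul(12, Pow(Z, 2)))) = Add(j, Mul(-12, Pow(Z, 2))))
Mul(Function('K')(c, 7), v) = Mul(Add(7, Mul(-12, Pow(-6, 2))), 1444) = Mul(Add(7, Mul(-12, 36)), 1444) = Mul(Add(7, -432), 1444) = Mul(-425, 1444) = -613700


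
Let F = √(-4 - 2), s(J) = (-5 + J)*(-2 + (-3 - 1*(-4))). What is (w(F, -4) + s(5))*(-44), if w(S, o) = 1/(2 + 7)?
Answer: -44/9 ≈ -4.8889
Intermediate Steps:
s(J) = 5 - J (s(J) = (-5 + J)*(-2 + (-3 + 4)) = (-5 + J)*(-2 + 1) = (-5 + J)*(-1) = 5 - J)
F = I*√6 (F = √(-6) = I*√6 ≈ 2.4495*I)
w(S, o) = ⅑ (w(S, o) = 1/9 = ⅑)
(w(F, -4) + s(5))*(-44) = (⅑ + (5 - 1*5))*(-44) = (⅑ + (5 - 5))*(-44) = (⅑ + 0)*(-44) = (⅑)*(-44) = -44/9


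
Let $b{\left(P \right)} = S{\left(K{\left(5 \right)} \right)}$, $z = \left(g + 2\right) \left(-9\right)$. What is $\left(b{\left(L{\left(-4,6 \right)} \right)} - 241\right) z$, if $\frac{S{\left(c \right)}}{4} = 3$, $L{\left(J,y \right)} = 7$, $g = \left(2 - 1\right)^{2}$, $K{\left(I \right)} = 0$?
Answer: $6183$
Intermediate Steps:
$g = 1$ ($g = 1^{2} = 1$)
$S{\left(c \right)} = 12$ ($S{\left(c \right)} = 4 \cdot 3 = 12$)
$z = -27$ ($z = \left(1 + 2\right) \left(-9\right) = 3 \left(-9\right) = -27$)
$b{\left(P \right)} = 12$
$\left(b{\left(L{\left(-4,6 \right)} \right)} - 241\right) z = \left(12 - 241\right) \left(-27\right) = \left(-229\right) \left(-27\right) = 6183$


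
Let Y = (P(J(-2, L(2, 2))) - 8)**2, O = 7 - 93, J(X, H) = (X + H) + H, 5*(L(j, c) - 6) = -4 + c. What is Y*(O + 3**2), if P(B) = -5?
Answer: -13013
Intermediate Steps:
L(j, c) = 26/5 + c/5 (L(j, c) = 6 + (-4 + c)/5 = 6 + (-4/5 + c/5) = 26/5 + c/5)
J(X, H) = X + 2*H (J(X, H) = (H + X) + H = X + 2*H)
O = -86
Y = 169 (Y = (-5 - 8)**2 = (-13)**2 = 169)
Y*(O + 3**2) = 169*(-86 + 3**2) = 169*(-86 + 9) = 169*(-77) = -13013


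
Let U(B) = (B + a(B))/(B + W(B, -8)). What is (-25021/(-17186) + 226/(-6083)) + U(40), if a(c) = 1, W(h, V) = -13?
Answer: 8290845047/2822645826 ≈ 2.9373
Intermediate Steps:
U(B) = (1 + B)/(-13 + B) (U(B) = (B + 1)/(B - 13) = (1 + B)/(-13 + B))
(-25021/(-17186) + 226/(-6083)) + U(40) = (-25021/(-17186) + 226/(-6083)) + (1 + 40)/(-13 + 40) = (-25021*(-1/17186) + 226*(-1/6083)) + 41/27 = (25021/17186 - 226/6083) + (1/27)*41 = 148318707/104542438 + 41/27 = 8290845047/2822645826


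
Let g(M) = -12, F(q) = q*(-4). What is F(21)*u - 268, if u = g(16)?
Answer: 740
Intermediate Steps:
F(q) = -4*q
u = -12
F(21)*u - 268 = -4*21*(-12) - 268 = -84*(-12) - 268 = 1008 - 268 = 740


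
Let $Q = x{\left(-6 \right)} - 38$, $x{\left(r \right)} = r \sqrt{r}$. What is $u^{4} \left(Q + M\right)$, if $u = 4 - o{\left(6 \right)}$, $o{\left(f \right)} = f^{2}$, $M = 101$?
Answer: $66060288 - 6291456 i \sqrt{6} \approx 6.606 \cdot 10^{7} - 1.5411 \cdot 10^{7} i$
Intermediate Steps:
$x{\left(r \right)} = r^{\frac{3}{2}}$
$u = -32$ ($u = 4 - 6^{2} = 4 - 36 = -32$)
$Q = -38 - 6 i \sqrt{6}$ ($Q = \left(-6\right)^{\frac{3}{2}} - 38 = - 6 i \sqrt{6} - 38 = -38 - 6 i \sqrt{6} \approx -38.0 - 14.697 i$)
$u^{4} \left(Q + M\right) = \left(-32\right)^{4} \left(\left(-38 - 6 i \sqrt{6}\right) + 101\right) = 1048576 \left(63 - 6 i \sqrt{6}\right) = 66060288 - 6291456 i \sqrt{6}$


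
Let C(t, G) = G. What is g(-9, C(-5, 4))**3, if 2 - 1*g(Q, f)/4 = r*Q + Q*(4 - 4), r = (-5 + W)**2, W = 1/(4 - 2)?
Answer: 400315553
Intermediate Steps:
W = 1/2 ≈ 0.50000
r = 81/4 (r = (-5 + 1/2)**2 = (-9/2)**2 = 81/4 ≈ 20.250)
g(Q, f) = 8 - 81*Q (g(Q, f) = 8 - 4*(81*Q/4 + Q*(4 - 4)) = 8 - 4*(81*Q/4 + Q*0) = 8 - 4*(81*Q/4 + 0) = 8 - 81*Q)
g(-9, C(-5, 4))**3 = (8 - 81*(-9))**3 = (8 + 729)**3 = 737**3 = 400315553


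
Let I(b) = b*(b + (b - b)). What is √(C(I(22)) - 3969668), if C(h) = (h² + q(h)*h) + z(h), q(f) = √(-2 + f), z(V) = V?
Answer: 2*√(-933732 + 121*√482) ≈ 1929.8*I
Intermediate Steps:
I(b) = b² (I(b) = b*(b + 0) = b*b = b²)
C(h) = h + h² + h*√(-2 + h) (C(h) = (h² + √(-2 + h)*h) + h = (h² + h*√(-2 + h)) + h = h + h² + h*√(-2 + h))
√(C(I(22)) - 3969668) = √(22²*(1 + 22² + √(-2 + 22²)) - 3969668) = √(484*(1 + 484 + √(-2 + 484)) - 3969668) = √(484*(1 + 484 + √482) - 3969668) = √(484*(485 + √482) - 3969668) = √((234740 + 484*√482) - 3969668) = √(-3734928 + 484*√482)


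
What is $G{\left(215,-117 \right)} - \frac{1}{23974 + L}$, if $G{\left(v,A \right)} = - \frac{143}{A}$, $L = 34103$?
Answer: $\frac{70982}{58077} \approx 1.2222$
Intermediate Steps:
$G{\left(215,-117 \right)} - \frac{1}{23974 + L} = - \frac{143}{-117} - \frac{1}{23974 + 34103} = \left(-143\right) \left(- \frac{1}{117}\right) - \frac{1}{58077} = \frac{11}{9} - \frac{1}{58077} = \frac{70982}{58077}$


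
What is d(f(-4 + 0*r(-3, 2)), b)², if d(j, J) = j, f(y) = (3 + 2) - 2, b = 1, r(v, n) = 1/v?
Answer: 9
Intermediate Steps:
f(y) = 3 (f(y) = 5 - 2 = 3)
d(f(-4 + 0*r(-3, 2)), b)² = 3² = 9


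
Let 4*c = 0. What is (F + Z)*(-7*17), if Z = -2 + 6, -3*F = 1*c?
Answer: -476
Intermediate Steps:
c = 0 (c = (¼)*0 = 0)
F = 0 (F = -0/3 = -⅓*0 = 0)
Z = 4
(F + Z)*(-7*17) = (0 + 4)*(-7*17) = 4*(-119) = -476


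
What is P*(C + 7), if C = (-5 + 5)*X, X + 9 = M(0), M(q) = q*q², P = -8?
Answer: -56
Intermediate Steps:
M(q) = q³
X = -9 (X = -9 + 0³ = -9 + 0 = -9)
C = 0 (C = (-5 + 5)*(-9) = 0*(-9) = 0)
P*(C + 7) = -8*(0 + 7) = -8*7 = -56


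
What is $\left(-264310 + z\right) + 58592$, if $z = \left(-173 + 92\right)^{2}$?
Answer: $-199157$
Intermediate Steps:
$z = 6561$ ($z = \left(-81\right)^{2} = 6561$)
$\left(-264310 + z\right) + 58592 = \left(-264310 + 6561\right) + 58592 = -257749 + 58592 = -199157$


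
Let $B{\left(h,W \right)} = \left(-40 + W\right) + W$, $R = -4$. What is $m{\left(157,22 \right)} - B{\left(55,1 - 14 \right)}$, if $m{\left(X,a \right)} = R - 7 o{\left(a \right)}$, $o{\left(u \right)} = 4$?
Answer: $34$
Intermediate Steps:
$m{\left(X,a \right)} = -32$ ($m{\left(X,a \right)} = -4 - 28 = -32$)
$B{\left(h,W \right)} = -40 + 2 W$
$m{\left(157,22 \right)} - B{\left(55,1 - 14 \right)} = -32 - \left(-40 + 2 \left(1 - 14\right)\right) = -32 - \left(-40 + 2 \left(-13\right)\right) = -32 - \left(-40 - 26\right) = -32 - -66 = -32 + 66 = 34$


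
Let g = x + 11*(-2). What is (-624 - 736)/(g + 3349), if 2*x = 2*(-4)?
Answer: -1360/3323 ≈ -0.40927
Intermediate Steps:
x = -4 (x = (2*(-4))/2 = (1/2)*(-8) = -4)
g = -26 (g = -4 + 11*(-2) = -4 - 22 = -26)
(-624 - 736)/(g + 3349) = (-624 - 736)/(-26 + 3349) = -1360/3323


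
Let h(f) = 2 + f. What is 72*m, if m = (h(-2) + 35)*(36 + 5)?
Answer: 103320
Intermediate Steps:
m = 1435 (m = ((2 - 2) + 35)*(36 + 5) = (0 + 35)*41 = 35*41 = 1435)
72*m = 72*1435 = 103320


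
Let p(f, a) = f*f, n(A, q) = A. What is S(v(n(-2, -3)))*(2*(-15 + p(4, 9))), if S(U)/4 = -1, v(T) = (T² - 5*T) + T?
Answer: -8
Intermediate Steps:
v(T) = T² - 4*T
p(f, a) = f²
S(U) = -4 (S(U) = 4*(-1) = -4)
S(v(n(-2, -3)))*(2*(-15 + p(4, 9))) = -8*(-15 + 4²) = -8*(-15 + 16) = -8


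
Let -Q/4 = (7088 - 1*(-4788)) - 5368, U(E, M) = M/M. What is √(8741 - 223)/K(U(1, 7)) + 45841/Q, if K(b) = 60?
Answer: -45841/26032 + √8518/60 ≈ -0.22273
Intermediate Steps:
U(E, M) = 1
Q = -26032 (Q = -4*((7088 - 1*(-4788)) - 5368) = -4*((7088 + 4788) - 5368) = -4*(11876 - 5368) = -4*6508 = -26032)
√(8741 - 223)/K(U(1, 7)) + 45841/Q = √(8741 - 223)/60 + 45841/(-26032) = √8518*(1/60) + 45841*(-1/26032) = √8518/60 - 45841/26032 = -45841/26032 + √8518/60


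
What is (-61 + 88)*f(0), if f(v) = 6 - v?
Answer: 162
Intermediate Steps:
(-61 + 88)*f(0) = (-61 + 88)*(6 - 1*0) = 27*(6 + 0) = 27*6 = 162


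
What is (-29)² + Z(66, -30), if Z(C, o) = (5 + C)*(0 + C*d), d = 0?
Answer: 841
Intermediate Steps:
Z(C, o) = 0 (Z(C, o) = (5 + C)*(0 + C*0) = (5 + C)*(0 + 0) = (5 + C)*0 = 0)
(-29)² + Z(66, -30) = (-29)² + 0 = 841 + 0 = 841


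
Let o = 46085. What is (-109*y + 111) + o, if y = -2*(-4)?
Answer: 45324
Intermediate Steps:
y = 8
(-109*y + 111) + o = (-109*8 + 111) + 46085 = (-872 + 111) + 46085 = -761 + 46085 = 45324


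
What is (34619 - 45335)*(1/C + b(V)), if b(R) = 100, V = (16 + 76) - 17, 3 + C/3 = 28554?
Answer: -30595255172/28551 ≈ -1.0716e+6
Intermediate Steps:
C = 85653 (C = -9 + 3*28554 = -9 + 85662 = 85653)
V = 75 (V = 92 - 17 = 75)
(34619 - 45335)*(1/C + b(V)) = (34619 - 45335)*(1/85653 + 100) = -10716*(1/85653 + 100) = -10716*8565301/85653 = -30595255172/28551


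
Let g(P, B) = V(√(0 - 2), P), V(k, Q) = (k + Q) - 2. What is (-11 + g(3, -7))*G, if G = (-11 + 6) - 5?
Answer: 100 - 10*I*√2 ≈ 100.0 - 14.142*I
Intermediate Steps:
G = -10 (G = -5 - 5 = -10)
V(k, Q) = -2 + Q + k (V(k, Q) = (Q + k) - 2 = -2 + Q + k)
g(P, B) = -2 + P + I*√2 (g(P, B) = -2 + P + √(0 - 2) = -2 + P + √(-2) = -2 + P + I*√2)
(-11 + g(3, -7))*G = (-11 + (-2 + 3 + I*√2))*(-10) = (-11 + (1 + I*√2))*(-10) = (-10 + I*√2)*(-10) = 100 - 10*I*√2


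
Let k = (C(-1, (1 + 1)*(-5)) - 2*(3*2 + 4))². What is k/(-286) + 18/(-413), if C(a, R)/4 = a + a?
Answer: -164470/59059 ≈ -2.7848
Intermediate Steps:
C(a, R) = 8*a (C(a, R) = 4*(a + a) = 4*(2*a) = 8*a)
k = 784 (k = (8*(-1) - 2*(3*2 + 4))² = (-8 - 2*(6 + 4))² = (-8 - 2*10)² = (-8 - 20)² = (-28)² = 784)
k/(-286) + 18/(-413) = 784/(-286) + 18/(-413) = 784*(-1/286) + 18*(-1/413) = -392/143 - 18/413 = -164470/59059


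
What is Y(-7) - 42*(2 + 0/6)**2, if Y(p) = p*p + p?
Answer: -126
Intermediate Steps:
Y(p) = p + p**2 (Y(p) = p**2 + p = p + p**2)
Y(-7) - 42*(2 + 0/6)**2 = -7*(1 - 7) - 42*(2 + 0/6)**2 = -7*(-6) - 42*(2 + 0*(1/6))**2 = 42 - 42*(2 + 0)**2 = 42 - 42*2**2 = 42 - 42*4 = 42 - 168 = -126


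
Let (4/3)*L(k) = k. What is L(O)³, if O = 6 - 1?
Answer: 3375/64 ≈ 52.734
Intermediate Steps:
O = 5
L(k) = 3*k/4
L(O)³ = ((¾)*5)³ = (15/4)³ = 3375/64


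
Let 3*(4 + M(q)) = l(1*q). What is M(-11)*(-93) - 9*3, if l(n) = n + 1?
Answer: 655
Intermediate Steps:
l(n) = 1 + n
M(q) = -11/3 + q/3 (M(q) = -4 + (1 + 1*q)/3 = -4 + (1 + q)/3 = -4 + (⅓ + q/3) = -11/3 + q/3)
M(-11)*(-93) - 9*3 = (-11/3 + (⅓)*(-11))*(-93) - 9*3 = (-11/3 - 11/3)*(-93) - 27 = -22/3*(-93) - 27 = 682 - 27 = 655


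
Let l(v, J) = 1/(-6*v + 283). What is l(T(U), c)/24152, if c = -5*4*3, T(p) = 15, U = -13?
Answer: 1/4661336 ≈ 2.1453e-7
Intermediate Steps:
c = -60 (c = -20*3 = -60)
l(v, J) = 1/(283 - 6*v)
l(T(U), c)/24152 = -1/(-283 + 6*15)/24152 = -1/(-283 + 90)*(1/24152) = -1/(-193)*(1/24152) = -1*(-1/193)*(1/24152) = (1/193)*(1/24152) = 1/4661336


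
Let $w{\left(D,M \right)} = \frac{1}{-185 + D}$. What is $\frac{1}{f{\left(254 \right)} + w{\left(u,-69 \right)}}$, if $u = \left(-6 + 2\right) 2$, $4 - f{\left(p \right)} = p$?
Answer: $- \frac{193}{48251} \approx -0.0039999$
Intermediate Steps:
$f{\left(p \right)} = 4 - p$
$u = -8$ ($u = \left(-4\right) 2 = -8$)
$\frac{1}{f{\left(254 \right)} + w{\left(u,-69 \right)}} = \frac{1}{\left(4 - 254\right) + \frac{1}{-185 - 8}} = \frac{1}{\left(4 - 254\right) + \frac{1}{-193}} = \frac{1}{-250 - \frac{1}{193}} = \frac{1}{- \frac{48251}{193}} = - \frac{193}{48251}$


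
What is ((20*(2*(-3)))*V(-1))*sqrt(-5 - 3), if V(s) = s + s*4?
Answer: 1200*I*sqrt(2) ≈ 1697.1*I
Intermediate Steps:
V(s) = 5*s (V(s) = s + 4*s = 5*s)
((20*(2*(-3)))*V(-1))*sqrt(-5 - 3) = ((20*(2*(-3)))*(5*(-1)))*sqrt(-5 - 3) = ((20*(-6))*(-5))*sqrt(-8) = (-120*(-5))*(2*I*sqrt(2)) = 600*(2*I*sqrt(2)) = 1200*I*sqrt(2)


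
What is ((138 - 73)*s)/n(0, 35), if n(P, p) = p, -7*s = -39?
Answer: 507/49 ≈ 10.347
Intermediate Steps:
s = 39/7 (s = -⅐*(-39) = 39/7 ≈ 5.5714)
((138 - 73)*s)/n(0, 35) = ((138 - 73)*(39/7))/35 = (65*(39/7))*(1/35) = (2535/7)*(1/35) = 507/49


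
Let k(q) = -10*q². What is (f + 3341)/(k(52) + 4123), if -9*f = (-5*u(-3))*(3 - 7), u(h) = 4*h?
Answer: -10103/68751 ≈ -0.14695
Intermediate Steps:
f = 80/3 (f = -(-20*(-3))*(3 - 7)/9 = -(-5*(-12))*(-4)/9 = -20*(-4)/3 = -⅑*(-240) = 80/3 ≈ 26.667)
(f + 3341)/(k(52) + 4123) = (80/3 + 3341)/(-10*52² + 4123) = 10103/(3*(-10*2704 + 4123)) = 10103/(3*(-27040 + 4123)) = (10103/3)/(-22917) = (10103/3)*(-1/22917) = -10103/68751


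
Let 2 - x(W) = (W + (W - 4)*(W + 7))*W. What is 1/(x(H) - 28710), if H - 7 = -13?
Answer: -1/28804 ≈ -3.4717e-5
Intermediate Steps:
H = -6 (H = 7 - 13 = -6)
x(W) = 2 - W*(W + (-4 + W)*(7 + W)) (x(W) = 2 - (W + (W - 4)*(W + 7))*W = 2 - (W + (-4 + W)*(7 + W))*W = 2 - W*(W + (-4 + W)*(7 + W)))
1/(x(H) - 28710) = 1/((2 - 1*(-6)³ - 4*(-6)² + 28*(-6)) - 28710) = 1/((2 - 1*(-216) - 4*36 - 168) - 28710) = 1/((2 + 216 - 144 - 168) - 28710) = 1/(-94 - 28710) = 1/(-28804) = -1/28804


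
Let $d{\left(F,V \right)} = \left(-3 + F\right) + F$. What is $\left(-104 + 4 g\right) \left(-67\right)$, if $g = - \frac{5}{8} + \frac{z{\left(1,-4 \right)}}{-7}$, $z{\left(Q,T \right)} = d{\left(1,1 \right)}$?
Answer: $\frac{99361}{14} \approx 7097.2$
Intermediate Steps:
$d{\left(F,V \right)} = -3 + 2 F$
$z{\left(Q,T \right)} = -1$ ($z{\left(Q,T \right)} = -3 + 2 \cdot 1 = -3 + 2 = -1$)
$g = - \frac{27}{56}$ ($g = - \frac{5}{8} - \frac{1}{-7} = \left(-5\right) \frac{1}{8} - - \frac{1}{7} = - \frac{5}{8} + \frac{1}{7} = - \frac{27}{56} \approx -0.48214$)
$\left(-104 + 4 g\right) \left(-67\right) = \left(-104 + 4 \left(- \frac{27}{56}\right)\right) \left(-67\right) = \left(-104 - \frac{27}{14}\right) \left(-67\right) = \left(- \frac{1483}{14}\right) \left(-67\right) = \frac{99361}{14}$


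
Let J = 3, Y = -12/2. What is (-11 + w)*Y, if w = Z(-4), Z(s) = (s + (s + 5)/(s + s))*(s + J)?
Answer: 165/4 ≈ 41.250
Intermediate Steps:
Y = -6 (Y = -12*½ = -6)
Z(s) = (3 + s)*(s + (5 + s)/(2*s)) (Z(s) = (s + (s + 5)/(s + s))*(s + 3) = (s + (5 + s)/((2*s)))*(3 + s) = (s + (5 + s)*(1/(2*s)))*(3 + s) = (s + (5 + s)/(2*s))*(3 + s) = (3 + s)*(s + (5 + s)/(2*s)))
w = 33/8 (w = 4 + (-4)² + (7/2)*(-4) + (15/2)/(-4) = 4 + 16 - 14 + (15/2)*(-¼) = 4 + 16 - 14 - 15/8 = 33/8 ≈ 4.1250)
(-11 + w)*Y = (-11 + 33/8)*(-6) = -55/8*(-6) = 165/4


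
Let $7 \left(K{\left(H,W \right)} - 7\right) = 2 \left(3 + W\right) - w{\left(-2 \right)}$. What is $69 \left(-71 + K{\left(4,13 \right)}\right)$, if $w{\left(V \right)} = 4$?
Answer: $-4140$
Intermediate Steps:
$K{\left(H,W \right)} = \frac{51}{7} + \frac{2 W}{7}$ ($K{\left(H,W \right)} = 7 + \frac{2 \left(3 + W\right) - 4}{7} = 7 + \frac{\left(6 + 2 W\right) - 4}{7} = 7 + \frac{2 + 2 W}{7} = 7 + \left(\frac{2}{7} + \frac{2 W}{7}\right) = \frac{51}{7} + \frac{2 W}{7}$)
$69 \left(-71 + K{\left(4,13 \right)}\right) = 69 \left(-71 + \left(\frac{51}{7} + \frac{2}{7} \cdot 13\right)\right) = 69 \left(-71 + \left(\frac{51}{7} + \frac{26}{7}\right)\right) = 69 \left(-71 + 11\right) = 69 \left(-60\right) = -4140$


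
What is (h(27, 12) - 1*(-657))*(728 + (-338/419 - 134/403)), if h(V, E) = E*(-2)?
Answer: 77691594288/168857 ≈ 4.6010e+5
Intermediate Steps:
h(V, E) = -2*E
(h(27, 12) - 1*(-657))*(728 + (-338/419 - 134/403)) = (-2*12 - 1*(-657))*(728 + (-338/419 - 134/403)) = (-24 + 657)*(728 + (-338*1/419 - 134*1/403)) = 633*(728 + (-338/419 - 134/403)) = 633*(728 - 192360/168857) = 633*(122735536/168857) = 77691594288/168857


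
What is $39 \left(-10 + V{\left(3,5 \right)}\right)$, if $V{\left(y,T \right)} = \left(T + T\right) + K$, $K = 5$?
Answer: $195$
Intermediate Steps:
$V{\left(y,T \right)} = 5 + 2 T$ ($V{\left(y,T \right)} = \left(T + T\right) + 5 = 2 T + 5 = 5 + 2 T$)
$39 \left(-10 + V{\left(3,5 \right)}\right) = 39 \left(-10 + \left(5 + 2 \cdot 5\right)\right) = 39 \left(-10 + \left(5 + 10\right)\right) = 39 \left(-10 + 15\right) = 39 \cdot 5 = 195$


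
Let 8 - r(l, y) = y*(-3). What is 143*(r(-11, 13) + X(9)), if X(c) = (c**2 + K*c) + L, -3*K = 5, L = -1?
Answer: 16016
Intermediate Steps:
K = -5/3 (K = -1/3*5 = -5/3 ≈ -1.6667)
r(l, y) = 8 + 3*y (r(l, y) = 8 - y*(-3) = 8 - (-3)*y = 8 + 3*y)
X(c) = -1 + c**2 - 5*c/3 (X(c) = (c**2 - 5*c/3) - 1 = -1 + c**2 - 5*c/3)
143*(r(-11, 13) + X(9)) = 143*((8 + 3*13) + (-1 + 9**2 - 5/3*9)) = 143*((8 + 39) + (-1 + 81 - 15)) = 143*(47 + 65) = 143*112 = 16016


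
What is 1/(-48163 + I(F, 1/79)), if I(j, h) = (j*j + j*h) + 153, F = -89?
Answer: -79/3167120 ≈ -2.4944e-5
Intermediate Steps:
I(j, h) = 153 + j² + h*j (I(j, h) = (j² + h*j) + 153 = 153 + j² + h*j)
1/(-48163 + I(F, 1/79)) = 1/(-48163 + (153 + (-89)² - 89/79)) = 1/(-48163 + (153 + 7921 + (1/79)*(-89))) = 1/(-48163 + (153 + 7921 - 89/79)) = 1/(-48163 + 637757/79) = 1/(-3167120/79) = -79/3167120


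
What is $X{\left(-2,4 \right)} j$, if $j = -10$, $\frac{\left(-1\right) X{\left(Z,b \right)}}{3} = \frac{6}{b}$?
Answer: $45$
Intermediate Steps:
$X{\left(Z,b \right)} = - \frac{18}{b}$ ($X{\left(Z,b \right)} = - 3 \frac{6}{b} = - \frac{18}{b}$)
$X{\left(-2,4 \right)} j = - \frac{18}{4} \left(-10\right) = \left(-18\right) \frac{1}{4} \left(-10\right) = \left(- \frac{9}{2}\right) \left(-10\right) = 45$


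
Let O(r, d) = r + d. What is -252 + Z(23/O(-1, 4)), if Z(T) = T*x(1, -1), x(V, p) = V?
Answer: -733/3 ≈ -244.33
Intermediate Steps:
O(r, d) = d + r
Z(T) = T (Z(T) = T*1 = T)
-252 + Z(23/O(-1, 4)) = -252 + 23/(4 - 1) = -252 + 23/3 = -733/3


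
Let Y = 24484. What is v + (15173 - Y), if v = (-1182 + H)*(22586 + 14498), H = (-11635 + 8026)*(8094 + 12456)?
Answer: -2750376848399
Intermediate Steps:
H = -74164950 (H = -3609*20550 = -74164950)
v = -2750376839088 (v = (-1182 - 74164950)*(22586 + 14498) = -74166132*37084 = -2750376839088)
v + (15173 - Y) = -2750376839088 + (15173 - 1*24484) = -2750376839088 + (15173 - 24484) = -2750376839088 - 9311 = -2750376848399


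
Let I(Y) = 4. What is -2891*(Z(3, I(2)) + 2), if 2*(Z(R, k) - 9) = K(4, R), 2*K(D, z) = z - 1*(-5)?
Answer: -37583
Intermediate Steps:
K(D, z) = 5/2 + z/2 (K(D, z) = (z - 1*(-5))/2 = (z + 5)/2 = (5 + z)/2 = 5/2 + z/2)
Z(R, k) = 41/4 + R/4 (Z(R, k) = 9 + (5/2 + R/2)/2 = 9 + (5/4 + R/4) = 41/4 + R/4)
-2891*(Z(3, I(2)) + 2) = -2891*((41/4 + (¼)*3) + 2) = -2891*((41/4 + ¾) + 2) = -2891*(11 + 2) = -2891*13 = -37583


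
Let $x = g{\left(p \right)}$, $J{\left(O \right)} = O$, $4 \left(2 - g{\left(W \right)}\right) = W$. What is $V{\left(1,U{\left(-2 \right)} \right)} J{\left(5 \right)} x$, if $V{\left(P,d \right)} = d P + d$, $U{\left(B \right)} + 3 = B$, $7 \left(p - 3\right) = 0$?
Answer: $- \frac{125}{2} \approx -62.5$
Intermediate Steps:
$p = 3$ ($p = 3 + \frac{1}{7} \cdot 0 = 3 + 0 = 3$)
$g{\left(W \right)} = 2 - \frac{W}{4}$
$U{\left(B \right)} = -3 + B$
$V{\left(P,d \right)} = d + P d$ ($V{\left(P,d \right)} = P d + d = d + P d$)
$x = \frac{5}{4}$ ($x = 2 - \frac{3}{4} = \frac{5}{4} \approx 1.25$)
$V{\left(1,U{\left(-2 \right)} \right)} J{\left(5 \right)} x = \left(-3 - 2\right) \left(1 + 1\right) 5 \cdot \frac{5}{4} = \left(-5\right) 2 \cdot 5 \cdot \frac{5}{4} = \left(-10\right) 5 \cdot \frac{5}{4} = \left(-50\right) \frac{5}{4} = - \frac{125}{2}$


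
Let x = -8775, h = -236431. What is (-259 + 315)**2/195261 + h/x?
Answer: 1184442869/43933725 ≈ 26.960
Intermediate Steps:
(-259 + 315)**2/195261 + h/x = (-259 + 315)**2/195261 - 236431/(-8775) = 56**2*(1/195261) - 236431*(-1/8775) = 3136*(1/195261) + 18187/675 = 3136/195261 + 18187/675 = 1184442869/43933725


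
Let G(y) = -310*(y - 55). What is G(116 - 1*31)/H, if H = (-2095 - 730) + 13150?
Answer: -372/413 ≈ -0.90073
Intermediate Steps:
G(y) = 17050 - 310*y (G(y) = -310*(-55 + y) = 17050 - 310*y)
H = 10325 (H = -2825 + 13150 = 10325)
G(116 - 1*31)/H = (17050 - 310*(116 - 1*31))/10325 = (17050 - 310*(116 - 31))*(1/10325) = (17050 - 310*85)*(1/10325) = (17050 - 26350)*(1/10325) = -9300*1/10325 = -372/413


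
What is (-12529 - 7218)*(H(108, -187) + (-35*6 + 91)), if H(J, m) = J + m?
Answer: 3909906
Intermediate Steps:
(-12529 - 7218)*(H(108, -187) + (-35*6 + 91)) = (-12529 - 7218)*((108 - 187) + (-35*6 + 91)) = -19747*(-79 + (-210 + 91)) = -19747*(-79 - 119) = -19747*(-198) = 3909906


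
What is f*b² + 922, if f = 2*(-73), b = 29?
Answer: -121864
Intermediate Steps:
f = -146
f*b² + 922 = -146*29² + 922 = -146*841 + 922 = -122786 + 922 = -121864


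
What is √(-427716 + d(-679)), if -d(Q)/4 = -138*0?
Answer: 654*I ≈ 654.0*I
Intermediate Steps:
d(Q) = 0 (d(Q) = -(-552)*0 = -4*0 = 0)
√(-427716 + d(-679)) = √(-427716 + 0) = √(-427716) = 654*I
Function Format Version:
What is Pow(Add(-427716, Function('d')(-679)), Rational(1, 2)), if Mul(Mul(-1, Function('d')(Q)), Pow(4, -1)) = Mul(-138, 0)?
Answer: Mul(654, I) ≈ Mul(654.00, I)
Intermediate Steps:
Function('d')(Q) = 0 (Function('d')(Q) = Mul(-4, Mul(-138, 0)) = Mul(-4, 0) = 0)
Pow(Add(-427716, Function('d')(-679)), Rational(1, 2)) = Pow(Add(-427716, 0), Rational(1, 2)) = Pow(-427716, Rational(1, 2)) = Mul(654, I)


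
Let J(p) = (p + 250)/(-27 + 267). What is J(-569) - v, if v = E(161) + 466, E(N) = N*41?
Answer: -1696399/240 ≈ -7068.3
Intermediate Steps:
E(N) = 41*N
v = 7067 (v = 41*161 + 466 = 6601 + 466 = 7067)
J(p) = 25/24 + p/240 (J(p) = (250 + p)/240 = (250 + p)*(1/240) = 25/24 + p/240)
J(-569) - v = (25/24 + (1/240)*(-569)) - 1*7067 = (25/24 - 569/240) - 7067 = -319/240 - 7067 = -1696399/240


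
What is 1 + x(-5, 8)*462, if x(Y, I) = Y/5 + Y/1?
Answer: -2771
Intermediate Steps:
x(Y, I) = 6*Y/5 (x(Y, I) = Y*(1/5) + Y*1 = Y/5 + Y = 6*Y/5)
1 + x(-5, 8)*462 = 1 + ((6/5)*(-5))*462 = 1 - 6*462 = 1 - 2772 = -2771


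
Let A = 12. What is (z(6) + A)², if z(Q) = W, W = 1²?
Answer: 169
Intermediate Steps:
W = 1
z(Q) = 1
(z(6) + A)² = (1 + 12)² = 13² = 169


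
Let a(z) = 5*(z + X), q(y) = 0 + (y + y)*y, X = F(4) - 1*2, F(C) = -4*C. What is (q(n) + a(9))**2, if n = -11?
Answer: 38809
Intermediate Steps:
X = -18 (X = -4*4 - 1*2 = -16 - 2 = -18)
q(y) = 2*y**2 (q(y) = 0 + (2*y)*y = 0 + 2*y**2 = 2*y**2)
a(z) = -90 + 5*z (a(z) = 5*(z - 18) = 5*(-18 + z) = -90 + 5*z)
(q(n) + a(9))**2 = (2*(-11)**2 + (-90 + 5*9))**2 = (2*121 + (-90 + 45))**2 = (242 - 45)**2 = 197**2 = 38809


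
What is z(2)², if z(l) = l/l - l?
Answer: 1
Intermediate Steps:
z(l) = 1 - l
z(2)² = (1 - 1*2)² = (1 - 2)² = (-1)² = 1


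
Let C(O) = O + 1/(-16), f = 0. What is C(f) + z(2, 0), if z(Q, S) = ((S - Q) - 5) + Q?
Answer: -81/16 ≈ -5.0625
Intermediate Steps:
z(Q, S) = -5 + S (z(Q, S) = (-5 + S - Q) + Q = -5 + S)
C(O) = -1/16 + O (C(O) = O - 1/16 = -1/16 + O)
C(f) + z(2, 0) = (-1/16 + 0) + (-5 + 0) = -1/16 - 5 = -81/16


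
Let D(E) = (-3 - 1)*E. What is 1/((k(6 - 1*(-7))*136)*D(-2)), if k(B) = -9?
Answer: -1/9792 ≈ -0.00010212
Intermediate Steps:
D(E) = -4*E
1/((k(6 - 1*(-7))*136)*D(-2)) = 1/((-9*136)*(-4*(-2))) = 1/(-1224*8) = 1/(-9792) = -1/9792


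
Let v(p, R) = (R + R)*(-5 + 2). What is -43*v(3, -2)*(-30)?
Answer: 15480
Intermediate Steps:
v(p, R) = -6*R (v(p, R) = (2*R)*(-3) = -6*R)
-43*v(3, -2)*(-30) = -(-258)*(-2)*(-30) = -43*12*(-30) = -516*(-30) = 15480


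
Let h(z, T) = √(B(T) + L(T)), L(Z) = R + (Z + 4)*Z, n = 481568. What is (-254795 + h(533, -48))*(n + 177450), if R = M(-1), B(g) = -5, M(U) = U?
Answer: -167914491310 + 5931162*√26 ≈ -1.6788e+11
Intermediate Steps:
R = -1
L(Z) = -1 + Z*(4 + Z) (L(Z) = -1 + (Z + 4)*Z = -1 + (4 + Z)*Z = -1 + Z*(4 + Z))
h(z, T) = √(-6 + T² + 4*T) (h(z, T) = √(-5 + (-1 + T² + 4*T)) = √(-6 + T² + 4*T))
(-254795 + h(533, -48))*(n + 177450) = (-254795 + √(-6 + (-48)² + 4*(-48)))*(481568 + 177450) = (-254795 + √(-6 + 2304 - 192))*659018 = (-254795 + √2106)*659018 = (-254795 + 9*√26)*659018 = -167914491310 + 5931162*√26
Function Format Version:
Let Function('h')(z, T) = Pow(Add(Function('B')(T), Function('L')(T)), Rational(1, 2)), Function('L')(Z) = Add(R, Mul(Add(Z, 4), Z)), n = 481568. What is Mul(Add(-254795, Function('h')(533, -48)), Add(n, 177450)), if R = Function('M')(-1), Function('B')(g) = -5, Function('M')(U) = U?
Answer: Add(-167914491310, Mul(5931162, Pow(26, Rational(1, 2)))) ≈ -1.6788e+11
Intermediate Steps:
R = -1
Function('L')(Z) = Add(-1, Mul(Z, Add(4, Z))) (Function('L')(Z) = Add(-1, Mul(Add(Z, 4), Z)) = Add(-1, Mul(Add(4, Z), Z)) = Add(-1, Mul(Z, Add(4, Z))))
Function('h')(z, T) = Pow(Add(-6, Pow(T, 2), Mul(4, T)), Rational(1, 2)) (Function('h')(z, T) = Pow(Add(-5, Add(-1, Pow(T, 2), Mul(4, T))), Rational(1, 2)) = Pow(Add(-6, Pow(T, 2), Mul(4, T)), Rational(1, 2)))
Mul(Add(-254795, Function('h')(533, -48)), Add(n, 177450)) = Mul(Add(-254795, Pow(Add(-6, Pow(-48, 2), Mul(4, -48)), Rational(1, 2))), Add(481568, 177450)) = Mul(Add(-254795, Pow(Add(-6, 2304, -192), Rational(1, 2))), 659018) = Mul(Add(-254795, Pow(2106, Rational(1, 2))), 659018) = Mul(Add(-254795, Mul(9, Pow(26, Rational(1, 2)))), 659018) = Add(-167914491310, Mul(5931162, Pow(26, Rational(1, 2))))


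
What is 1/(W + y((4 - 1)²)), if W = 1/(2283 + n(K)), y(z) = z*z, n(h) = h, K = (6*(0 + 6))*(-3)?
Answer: 2175/176176 ≈ 0.012346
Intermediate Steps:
K = -108 (K = (6*6)*(-3) = 36*(-3) = -108)
y(z) = z²
W = 1/2175 (W = 1/(2283 - 108) = 1/2175 ≈ 0.00045977)
1/(W + y((4 - 1)²)) = 1/(1/2175 + ((4 - 1)²)²) = 1/(1/2175 + (3²)²) = 1/(1/2175 + 9²) = 1/(1/2175 + 81) = 1/(176176/2175) = 2175/176176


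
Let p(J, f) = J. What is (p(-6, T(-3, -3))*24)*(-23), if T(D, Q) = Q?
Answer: 3312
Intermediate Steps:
(p(-6, T(-3, -3))*24)*(-23) = -6*24*(-23) = -144*(-23) = 3312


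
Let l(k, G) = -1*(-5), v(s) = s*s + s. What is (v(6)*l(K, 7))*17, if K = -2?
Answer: 3570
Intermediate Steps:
v(s) = s + s² (v(s) = s² + s = s + s²)
l(k, G) = 5
(v(6)*l(K, 7))*17 = ((6*(1 + 6))*5)*17 = ((6*7)*5)*17 = (42*5)*17 = 210*17 = 3570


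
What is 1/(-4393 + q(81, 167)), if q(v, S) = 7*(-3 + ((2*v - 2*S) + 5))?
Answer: -1/5583 ≈ -0.00017912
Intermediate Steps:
q(v, S) = 14 - 14*S + 14*v (q(v, S) = 7*(-3 + ((-2*S + 2*v) + 5)) = 7*(-3 + (5 - 2*S + 2*v)) = 7*(2 - 2*S + 2*v) = 14 - 14*S + 14*v)
1/(-4393 + q(81, 167)) = 1/(-4393 + (14 - 14*167 + 14*81)) = 1/(-4393 + (14 - 2338 + 1134)) = 1/(-4393 - 1190) = 1/(-5583) = -1/5583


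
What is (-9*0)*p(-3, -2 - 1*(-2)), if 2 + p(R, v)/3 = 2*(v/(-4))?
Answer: 0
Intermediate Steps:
p(R, v) = -6 - 3*v/2 (p(R, v) = -6 + 3*(2*(v/(-4))) = -6 + 3*(2*(v*(-¼))) = -6 + 3*(2*(-v/4)) = -6 + 3*(-v/2) = -6 - 3*v/2)
(-9*0)*p(-3, -2 - 1*(-2)) = (-9*0)*(-6 - 3*(-2 - 1*(-2))/2) = 0*(-6 - 3*(-2 + 2)/2) = 0*(-6 - 3/2*0) = 0*(-6 + 0) = 0*(-6) = 0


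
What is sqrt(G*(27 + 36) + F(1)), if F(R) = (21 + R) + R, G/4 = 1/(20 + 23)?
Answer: sqrt(53363)/43 ≈ 5.3722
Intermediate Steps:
G = 4/43 (G = 4/(20 + 23) = 4/43 ≈ 0.093023)
F(R) = 21 + 2*R
sqrt(G*(27 + 36) + F(1)) = sqrt(4*(27 + 36)/43 + (21 + 2*1)) = sqrt((4/43)*63 + (21 + 2)) = sqrt(252/43 + 23) = sqrt(1241/43) = sqrt(53363)/43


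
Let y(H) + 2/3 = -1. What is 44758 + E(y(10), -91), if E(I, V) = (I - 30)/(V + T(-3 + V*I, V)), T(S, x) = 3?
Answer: 11816207/264 ≈ 44758.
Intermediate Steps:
y(H) = -5/3 (y(H) = -2/3 - 1 = -5/3)
E(I, V) = (-30 + I)/(3 + V) (E(I, V) = (I - 30)/(V + 3) = (-30 + I)/(3 + V))
44758 + E(y(10), -91) = 44758 + (-30 - 5/3)/(3 - 91) = 44758 - 95/3/(-88) = 44758 - 1/88*(-95/3) = 44758 + 95/264 = 11816207/264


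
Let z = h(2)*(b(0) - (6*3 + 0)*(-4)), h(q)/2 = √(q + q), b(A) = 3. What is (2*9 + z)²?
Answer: 101124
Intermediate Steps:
h(q) = 2*√2*√q (h(q) = 2*√(q + q) = 2*√(2*q) = 2*(√2*√q) = 2*√2*√q)
z = 300 (z = (2*√2*√2)*(3 - (6*3 + 0)*(-4)) = 4*(3 - (18 + 0)*(-4)) = 4*(3 - 18*(-4)) = 4*(3 - 1*(-72)) = 4*(3 + 72) = 4*75 = 300)
(2*9 + z)² = (2*9 + 300)² = (18 + 300)² = 318² = 101124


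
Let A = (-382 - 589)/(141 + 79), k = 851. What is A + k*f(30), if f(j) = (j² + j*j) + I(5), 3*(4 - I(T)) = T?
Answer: 1012295627/660 ≈ 1.5338e+6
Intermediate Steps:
I(T) = 4 - T/3
f(j) = 7/3 + 2*j² (f(j) = (j² + j*j) + (4 - ⅓*5) = (j² + j²) + (4 - 5/3) = 2*j² + 7/3 = 7/3 + 2*j²)
A = -971/220 ≈ -4.4136
A + k*f(30) = -971/220 + 851*(7/3 + 2*30²) = -971/220 + 851*(7/3 + 2*900) = -971/220 + 851*(7/3 + 1800) = -971/220 + 851*(5407/3) = -971/220 + 4601357/3 = 1012295627/660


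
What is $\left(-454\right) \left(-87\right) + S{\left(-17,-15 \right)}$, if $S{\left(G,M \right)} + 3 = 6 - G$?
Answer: $39518$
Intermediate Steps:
$S{\left(G,M \right)} = 3 - G$ ($S{\left(G,M \right)} = -3 - \left(-6 + G\right) = 3 - G$)
$\left(-454\right) \left(-87\right) + S{\left(-17,-15 \right)} = \left(-454\right) \left(-87\right) + \left(3 - -17\right) = 39498 + \left(3 + 17\right) = 39498 + 20 = 39518$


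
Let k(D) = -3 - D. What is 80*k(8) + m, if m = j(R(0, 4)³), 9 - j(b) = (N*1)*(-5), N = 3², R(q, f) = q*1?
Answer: -826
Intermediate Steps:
R(q, f) = q
N = 9
j(b) = 54 (j(b) = 9 - 9*1*(-5) = 9 - 9*(-5) = 9 - 1*(-45) = 9 + 45 = 54)
m = 54
80*k(8) + m = 80*(-3 - 1*8) + 54 = 80*(-3 - 8) + 54 = 80*(-11) + 54 = -880 + 54 = -826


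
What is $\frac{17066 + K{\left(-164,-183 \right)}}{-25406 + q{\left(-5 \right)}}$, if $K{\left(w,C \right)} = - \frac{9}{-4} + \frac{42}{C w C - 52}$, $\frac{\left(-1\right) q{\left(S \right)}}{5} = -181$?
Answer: $- \frac{23435765471}{33641392062} \approx -0.69664$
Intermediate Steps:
$q{\left(S \right)} = 905$ ($q{\left(S \right)} = \left(-5\right) \left(-181\right) = 905$)
$K{\left(w,C \right)} = \frac{9}{4} + \frac{42}{-52 + w C^{2}}$ ($K{\left(w,C \right)} = \left(-9\right) \left(- \frac{1}{4}\right) + \frac{42}{w C^{2} - 52} = \frac{9}{4} + \frac{42}{-52 + w C^{2}}$)
$\frac{17066 + K{\left(-164,-183 \right)}}{-25406 + q{\left(-5 \right)}} = \frac{17066 + \frac{3 \left(-100 + 3 \left(-164\right) \left(-183\right)^{2}\right)}{4 \left(-52 - 164 \left(-183\right)^{2}\right)}}{-25406 + 905} = \frac{17066 + \frac{3 \left(-100 + 3 \left(-164\right) 33489\right)}{4 \left(-52 - 5492196\right)}}{-24501} = \left(17066 + \frac{3 \left(-100 - 16476588\right)}{4 \left(-52 - 5492196\right)}\right) \left(- \frac{1}{24501}\right) = \left(17066 + \frac{3}{4} \frac{1}{-5492248} \left(-16476688\right)\right) \left(- \frac{1}{24501}\right) = \left(17066 + \frac{3}{4} \left(- \frac{1}{5492248}\right) \left(-16476688\right)\right) \left(- \frac{1}{24501}\right) = \left(17066 + \frac{3089379}{1373062}\right) \left(- \frac{1}{24501}\right) = \frac{23435765471}{1373062} \left(- \frac{1}{24501}\right) = - \frac{23435765471}{33641392062}$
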